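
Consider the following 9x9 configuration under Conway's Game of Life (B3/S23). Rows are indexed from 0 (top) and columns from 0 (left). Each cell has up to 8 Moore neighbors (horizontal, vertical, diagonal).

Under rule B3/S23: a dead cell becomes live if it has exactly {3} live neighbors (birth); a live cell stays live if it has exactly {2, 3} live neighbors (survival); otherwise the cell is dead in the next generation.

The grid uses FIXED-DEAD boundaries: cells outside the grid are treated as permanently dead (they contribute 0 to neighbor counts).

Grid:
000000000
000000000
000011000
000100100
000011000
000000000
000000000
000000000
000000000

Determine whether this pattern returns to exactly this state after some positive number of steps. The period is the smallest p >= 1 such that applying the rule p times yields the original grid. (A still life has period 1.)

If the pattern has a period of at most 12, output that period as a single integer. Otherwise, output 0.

Simulating and comparing each generation to the original:
Gen 0 (original, given above): 6 live cells
Gen 1: 6 live cells, MATCHES original -> period = 1

Answer: 1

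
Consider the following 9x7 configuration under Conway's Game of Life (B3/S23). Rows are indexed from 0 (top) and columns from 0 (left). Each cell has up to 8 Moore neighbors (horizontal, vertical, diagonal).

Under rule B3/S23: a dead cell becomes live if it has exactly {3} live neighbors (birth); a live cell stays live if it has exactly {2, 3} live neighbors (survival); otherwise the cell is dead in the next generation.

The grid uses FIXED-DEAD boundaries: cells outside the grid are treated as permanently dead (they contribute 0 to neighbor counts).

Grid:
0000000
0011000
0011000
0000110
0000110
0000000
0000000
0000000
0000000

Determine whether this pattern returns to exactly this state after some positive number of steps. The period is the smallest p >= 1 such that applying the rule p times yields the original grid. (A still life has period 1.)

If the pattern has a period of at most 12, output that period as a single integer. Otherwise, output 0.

Answer: 2

Derivation:
Simulating and comparing each generation to the original:
Gen 0 (original, given above): 8 live cells
Gen 1: 6 live cells, differs from original
Gen 2: 8 live cells, MATCHES original -> period = 2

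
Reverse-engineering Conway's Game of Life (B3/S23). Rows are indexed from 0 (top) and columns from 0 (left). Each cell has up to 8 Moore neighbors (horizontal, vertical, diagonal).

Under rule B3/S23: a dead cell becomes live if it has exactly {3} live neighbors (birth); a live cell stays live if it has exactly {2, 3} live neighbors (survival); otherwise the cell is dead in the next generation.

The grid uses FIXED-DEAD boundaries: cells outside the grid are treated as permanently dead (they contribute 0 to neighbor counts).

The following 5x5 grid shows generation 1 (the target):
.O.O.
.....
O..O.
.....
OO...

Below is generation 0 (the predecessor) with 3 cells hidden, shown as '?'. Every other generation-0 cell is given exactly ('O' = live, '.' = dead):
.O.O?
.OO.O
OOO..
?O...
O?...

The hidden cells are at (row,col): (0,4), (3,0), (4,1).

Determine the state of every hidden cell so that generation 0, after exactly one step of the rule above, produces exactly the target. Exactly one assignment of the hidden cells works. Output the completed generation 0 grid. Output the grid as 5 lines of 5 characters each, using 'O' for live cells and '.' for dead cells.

Hidden generation-0 cells (in order): (0,4), (3,0), (4,1).
A hidden cell only influences target cells in its own 3x3 neighborhood. Try each of the 2^3 = 8 assignments, step the completed generation 0 forward once under B3/S23, and compare with the target:
  (0,4)=. (3,0)=. (4,1)=. -> step gives (3,2)='O' but target has '.' -> reject
  (0,4)=. (3,0)=. (4,1)=O -> step reproduces the target at every cell -> ACCEPT
  (0,4)=. (3,0)=O (4,1)=. -> step gives (2,0)='.' but target has 'O' -> reject
  (0,4)=. (3,0)=O (4,1)=O -> step gives (2,0)='.' but target has 'O' -> reject
  (0,4)=O (3,0)=. (4,1)=. -> step gives (0,4)='O' but target has '.' -> reject
  (0,4)=O (3,0)=. (4,1)=O -> step gives (0,4)='O' but target has '.' -> reject
  (0,4)=O (3,0)=O (4,1)=. -> step gives (0,4)='O' but target has '.' -> reject
  (0,4)=O (3,0)=O (4,1)=O -> step gives (0,4)='O' but target has '.' -> reject
Unique solution: (0,4)=dead, (3,0)=dead, (4,1)=live.
Check: live-neighbor counts of every cell in the completed generation 0:
22422
45541
35431
55410
22200
Applying B3/S23 to generation 0 with these counts gives:
.O.O.
.....
O..O.
.....
OO...
which matches the target exactly.

Answer: .O.O.
.OO.O
OOO..
.O...
OO...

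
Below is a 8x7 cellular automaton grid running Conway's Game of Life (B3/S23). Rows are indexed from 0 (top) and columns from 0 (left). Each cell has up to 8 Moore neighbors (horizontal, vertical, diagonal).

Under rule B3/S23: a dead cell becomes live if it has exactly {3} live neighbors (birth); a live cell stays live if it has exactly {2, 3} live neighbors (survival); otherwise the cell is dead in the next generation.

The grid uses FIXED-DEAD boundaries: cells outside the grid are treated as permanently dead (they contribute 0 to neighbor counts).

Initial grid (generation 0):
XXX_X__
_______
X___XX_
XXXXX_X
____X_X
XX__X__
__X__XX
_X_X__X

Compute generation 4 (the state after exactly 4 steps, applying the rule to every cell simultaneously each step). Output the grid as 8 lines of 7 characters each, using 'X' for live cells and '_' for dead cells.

Simulating step by step:
Generation 0 (given above): 24 live cells
Generation 1: 27 live cells
_X_____
X__XXX_
X_X_XX_
XXX___X
____X__
_X_XX_X
X_XXXXX
__X__XX
Generation 2: 18 live cells
____X__
X_XX_X_
X_X___X
X_X_X__
X___X__
_X____X
_______
_XX___X
Generation 3: 17 live cells
___XX__
__XXXX_
X_X_XX_
X____X_
X__X_X_
_______
_XX____
_______
Generation 4: 13 live cells
(generation 4 grid is the final answer)

Answer: __X__X_
_XX____
__X___X
X__X_XX
____X__
_XX____
_______
_______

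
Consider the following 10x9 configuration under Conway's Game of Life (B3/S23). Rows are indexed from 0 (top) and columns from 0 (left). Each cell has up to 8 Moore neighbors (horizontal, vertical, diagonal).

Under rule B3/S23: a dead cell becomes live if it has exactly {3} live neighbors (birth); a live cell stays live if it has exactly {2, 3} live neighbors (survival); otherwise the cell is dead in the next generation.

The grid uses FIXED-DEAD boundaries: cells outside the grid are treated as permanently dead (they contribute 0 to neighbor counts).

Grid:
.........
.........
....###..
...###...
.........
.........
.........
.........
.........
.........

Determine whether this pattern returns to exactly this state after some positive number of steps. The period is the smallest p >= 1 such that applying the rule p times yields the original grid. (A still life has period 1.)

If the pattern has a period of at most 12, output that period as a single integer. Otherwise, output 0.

Answer: 2

Derivation:
Simulating and comparing each generation to the original:
Gen 0 (original, given above): 6 live cells
Gen 1: 6 live cells, differs from original
Gen 2: 6 live cells, MATCHES original -> period = 2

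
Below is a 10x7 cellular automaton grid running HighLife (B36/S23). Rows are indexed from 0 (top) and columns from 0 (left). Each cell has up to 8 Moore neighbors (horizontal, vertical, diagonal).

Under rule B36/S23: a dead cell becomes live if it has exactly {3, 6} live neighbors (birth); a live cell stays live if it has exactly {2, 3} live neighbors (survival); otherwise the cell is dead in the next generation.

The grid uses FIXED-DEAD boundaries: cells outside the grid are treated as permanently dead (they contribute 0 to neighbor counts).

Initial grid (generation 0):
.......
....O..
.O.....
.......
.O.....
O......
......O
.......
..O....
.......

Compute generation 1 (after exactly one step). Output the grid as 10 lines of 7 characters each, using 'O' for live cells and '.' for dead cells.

Simulating step by step:
Generation 0 (given above): 6 live cells
Generation 1: 0 live cells
(generation 1 grid is the final answer)

Answer: .......
.......
.......
.......
.......
.......
.......
.......
.......
.......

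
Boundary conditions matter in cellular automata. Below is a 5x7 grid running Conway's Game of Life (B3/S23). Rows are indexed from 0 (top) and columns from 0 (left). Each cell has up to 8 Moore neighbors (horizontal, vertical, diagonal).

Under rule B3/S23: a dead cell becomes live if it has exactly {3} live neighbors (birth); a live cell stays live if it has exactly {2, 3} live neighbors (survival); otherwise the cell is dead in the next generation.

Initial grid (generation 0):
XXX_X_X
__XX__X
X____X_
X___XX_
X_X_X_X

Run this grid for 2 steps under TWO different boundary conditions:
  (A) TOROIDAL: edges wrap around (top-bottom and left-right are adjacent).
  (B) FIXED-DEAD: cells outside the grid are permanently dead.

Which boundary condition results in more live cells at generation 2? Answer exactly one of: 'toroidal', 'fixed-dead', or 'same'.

Answer: fixed-dead

Derivation:
Under TOROIDAL boundary, generation 2:
__X_XX_
_XX__X_
XX___XX
X____XX
____XX_
Population = 15

Under FIXED-DEAD boundary, generation 2:
_XX_XX_
X_____X
XX____X
XX____X
__XXXX_
Population = 16

Comparison: toroidal=15, fixed-dead=16 -> fixed-dead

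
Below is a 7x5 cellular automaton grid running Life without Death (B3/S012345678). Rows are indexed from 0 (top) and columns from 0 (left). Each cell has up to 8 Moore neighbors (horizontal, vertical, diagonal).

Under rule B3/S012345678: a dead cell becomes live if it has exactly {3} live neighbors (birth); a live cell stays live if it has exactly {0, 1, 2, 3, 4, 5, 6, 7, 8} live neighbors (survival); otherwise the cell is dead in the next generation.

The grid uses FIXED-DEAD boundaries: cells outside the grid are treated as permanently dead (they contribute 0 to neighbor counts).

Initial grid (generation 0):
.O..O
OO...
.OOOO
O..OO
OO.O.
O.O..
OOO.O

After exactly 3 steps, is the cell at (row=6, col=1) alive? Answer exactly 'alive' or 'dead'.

Simulating step by step:
Generation 0 (given above): 20 live cells
Generation 1: 24 live cells
OO..O
OO..O
.OOOO
O..OO
OO.OO
O.O..
OOOOO
Generation 2: 24 live cells
OO..O
OO..O
.OOOO
O..OO
OO.OO
O.O..
OOOOO
Generation 3: 24 live cells
OO..O
OO..O
.OOOO
O..OO
OO.OO
O.O..
OOOOO

Cell (6,1) at generation 3: 1 -> alive

Answer: alive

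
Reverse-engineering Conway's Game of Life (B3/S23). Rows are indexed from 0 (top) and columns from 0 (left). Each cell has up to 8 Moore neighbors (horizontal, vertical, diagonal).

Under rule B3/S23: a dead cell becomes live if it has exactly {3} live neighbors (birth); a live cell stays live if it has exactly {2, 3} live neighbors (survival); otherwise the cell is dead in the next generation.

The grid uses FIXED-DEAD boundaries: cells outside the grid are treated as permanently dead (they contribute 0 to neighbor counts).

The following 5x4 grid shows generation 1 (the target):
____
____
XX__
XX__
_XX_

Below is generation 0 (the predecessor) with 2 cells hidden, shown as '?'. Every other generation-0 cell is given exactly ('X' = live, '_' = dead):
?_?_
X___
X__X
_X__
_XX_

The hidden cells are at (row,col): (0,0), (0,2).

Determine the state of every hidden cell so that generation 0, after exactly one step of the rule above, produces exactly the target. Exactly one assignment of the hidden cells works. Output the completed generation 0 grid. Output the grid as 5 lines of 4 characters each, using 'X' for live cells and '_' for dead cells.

Answer: ____
X___
X__X
_X__
_XX_

Derivation:
Hidden generation-0 cells (in order): (0,0), (0,2).
A hidden cell only influences target cells in its own 3x3 neighborhood. Try each of the 2^2 = 4 assignments, step the completed generation 0 forward once under B3/S23, and compare with the target:
  (0,0)=_ (0,2)=_ -> step reproduces the target at every cell -> ACCEPT
  (0,0)=_ (0,2)=X -> step gives (1,1)='X' but target has '_' -> reject
  (0,0)=X (0,2)=_ -> step gives (1,0)='X' but target has '_' -> reject
  (0,0)=X (0,2)=X -> step gives (0,1)='X' but target has '_' -> reject
Unique solution: (0,0)=dead, (0,2)=dead.
Check: live-neighbor counts of every cell in the completed generation 0:
1100
1211
2320
3342
2221
Applying B3/S23 to generation 0 with these counts gives:
____
____
XX__
XX__
_XX_
which matches the target exactly.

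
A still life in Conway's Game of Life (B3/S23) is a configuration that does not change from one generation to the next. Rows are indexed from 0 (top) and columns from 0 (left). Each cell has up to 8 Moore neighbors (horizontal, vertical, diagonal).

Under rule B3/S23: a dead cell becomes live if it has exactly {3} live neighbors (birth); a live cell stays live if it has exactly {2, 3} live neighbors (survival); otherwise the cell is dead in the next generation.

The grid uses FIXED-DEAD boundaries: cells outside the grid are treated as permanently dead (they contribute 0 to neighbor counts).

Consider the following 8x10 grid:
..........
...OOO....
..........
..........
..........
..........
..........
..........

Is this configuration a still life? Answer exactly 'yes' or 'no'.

Answer: no

Derivation:
Compute generation 1 and compare to generation 0 (given above):
Generation 1:
....O.....
....O.....
....O.....
..........
..........
..........
..........
..........
Cell (0,4) differs: gen0=0 vs gen1=1 -> NOT a still life.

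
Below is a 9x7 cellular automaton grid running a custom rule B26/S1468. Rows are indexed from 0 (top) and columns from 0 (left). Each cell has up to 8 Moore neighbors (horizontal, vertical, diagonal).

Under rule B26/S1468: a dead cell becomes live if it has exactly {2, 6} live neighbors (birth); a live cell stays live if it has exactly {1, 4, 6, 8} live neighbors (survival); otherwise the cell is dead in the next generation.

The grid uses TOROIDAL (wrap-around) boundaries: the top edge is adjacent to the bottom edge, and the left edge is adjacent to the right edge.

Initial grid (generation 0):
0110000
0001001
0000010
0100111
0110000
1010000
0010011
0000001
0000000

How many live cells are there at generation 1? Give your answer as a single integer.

Simulating step by step:
Generation 0 (given above): 17 live cells
Generation 1: 22 live cells
1101000
1101111
0011010
0001000
0100100
0000010
0011000
1000000
1110000
Population at generation 1: 22

Answer: 22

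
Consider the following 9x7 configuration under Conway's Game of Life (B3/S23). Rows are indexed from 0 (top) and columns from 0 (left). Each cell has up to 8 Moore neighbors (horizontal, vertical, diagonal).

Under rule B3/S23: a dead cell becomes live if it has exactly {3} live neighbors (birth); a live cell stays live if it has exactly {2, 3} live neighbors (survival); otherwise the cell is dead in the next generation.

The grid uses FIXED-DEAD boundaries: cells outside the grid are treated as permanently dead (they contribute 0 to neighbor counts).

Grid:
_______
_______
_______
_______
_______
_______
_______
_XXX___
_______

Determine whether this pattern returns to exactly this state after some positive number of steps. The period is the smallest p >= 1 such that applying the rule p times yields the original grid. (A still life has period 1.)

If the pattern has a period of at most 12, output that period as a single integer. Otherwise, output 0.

Answer: 2

Derivation:
Simulating and comparing each generation to the original:
Gen 0 (original, given above): 3 live cells
Gen 1: 3 live cells, differs from original
Gen 2: 3 live cells, MATCHES original -> period = 2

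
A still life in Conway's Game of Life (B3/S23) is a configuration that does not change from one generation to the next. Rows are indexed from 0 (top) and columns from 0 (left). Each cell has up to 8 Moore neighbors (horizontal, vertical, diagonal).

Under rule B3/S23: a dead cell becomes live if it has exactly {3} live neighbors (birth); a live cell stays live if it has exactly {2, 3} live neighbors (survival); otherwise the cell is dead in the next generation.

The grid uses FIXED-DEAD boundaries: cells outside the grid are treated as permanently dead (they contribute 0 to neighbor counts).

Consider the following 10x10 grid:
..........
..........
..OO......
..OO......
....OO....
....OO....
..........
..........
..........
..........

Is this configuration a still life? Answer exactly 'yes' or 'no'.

Answer: no

Derivation:
Compute generation 1 and compare to generation 0 (given above):
Generation 1:
..........
..........
..OO......
..O.......
.....O....
....OO....
..........
..........
..........
..........
Cell (3,3) differs: gen0=1 vs gen1=0 -> NOT a still life.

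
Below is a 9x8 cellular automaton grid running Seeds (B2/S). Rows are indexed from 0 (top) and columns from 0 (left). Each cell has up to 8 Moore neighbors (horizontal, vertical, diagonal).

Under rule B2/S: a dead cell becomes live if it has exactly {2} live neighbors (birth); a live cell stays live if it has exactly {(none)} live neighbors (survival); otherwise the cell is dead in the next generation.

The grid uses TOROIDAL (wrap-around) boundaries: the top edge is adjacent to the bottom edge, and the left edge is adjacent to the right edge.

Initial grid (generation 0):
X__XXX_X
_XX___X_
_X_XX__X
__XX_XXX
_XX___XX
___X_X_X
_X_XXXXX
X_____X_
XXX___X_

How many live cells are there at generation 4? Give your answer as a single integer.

Answer: 0

Derivation:
Simulating step by step:
Generation 0 (given above): 36 live cells
Generation 1: 0 live cells
________
________
________
________
________
________
________
________
________
Generation 2: 0 live cells
________
________
________
________
________
________
________
________
________
Generation 3: 0 live cells
________
________
________
________
________
________
________
________
________
Generation 4: 0 live cells
________
________
________
________
________
________
________
________
________
Population at generation 4: 0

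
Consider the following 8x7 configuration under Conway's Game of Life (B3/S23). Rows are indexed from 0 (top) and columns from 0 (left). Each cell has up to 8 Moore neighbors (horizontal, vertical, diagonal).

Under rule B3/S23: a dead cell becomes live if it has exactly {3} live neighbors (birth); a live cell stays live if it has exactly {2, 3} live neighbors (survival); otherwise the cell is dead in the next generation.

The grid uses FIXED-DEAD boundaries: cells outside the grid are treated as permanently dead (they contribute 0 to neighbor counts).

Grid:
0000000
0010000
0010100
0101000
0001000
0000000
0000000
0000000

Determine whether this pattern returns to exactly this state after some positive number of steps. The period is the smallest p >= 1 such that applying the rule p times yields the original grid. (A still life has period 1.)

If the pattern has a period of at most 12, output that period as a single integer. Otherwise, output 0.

Answer: 2

Derivation:
Simulating and comparing each generation to the original:
Gen 0 (original, given above): 6 live cells
Gen 1: 6 live cells, differs from original
Gen 2: 6 live cells, MATCHES original -> period = 2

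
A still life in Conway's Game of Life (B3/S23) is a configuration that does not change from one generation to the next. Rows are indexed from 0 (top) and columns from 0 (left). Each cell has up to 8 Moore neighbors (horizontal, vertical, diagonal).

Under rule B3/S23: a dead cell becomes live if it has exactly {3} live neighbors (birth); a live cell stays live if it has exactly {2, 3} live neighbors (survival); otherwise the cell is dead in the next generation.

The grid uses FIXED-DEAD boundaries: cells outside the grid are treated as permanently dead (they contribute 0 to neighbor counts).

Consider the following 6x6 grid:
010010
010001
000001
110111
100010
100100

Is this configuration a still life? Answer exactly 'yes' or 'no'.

Compute generation 1 and compare to generation 0 (given above):
Generation 1:
000000
000011
111001
110101
101001
000000
Cell (0,1) differs: gen0=1 vs gen1=0 -> NOT a still life.

Answer: no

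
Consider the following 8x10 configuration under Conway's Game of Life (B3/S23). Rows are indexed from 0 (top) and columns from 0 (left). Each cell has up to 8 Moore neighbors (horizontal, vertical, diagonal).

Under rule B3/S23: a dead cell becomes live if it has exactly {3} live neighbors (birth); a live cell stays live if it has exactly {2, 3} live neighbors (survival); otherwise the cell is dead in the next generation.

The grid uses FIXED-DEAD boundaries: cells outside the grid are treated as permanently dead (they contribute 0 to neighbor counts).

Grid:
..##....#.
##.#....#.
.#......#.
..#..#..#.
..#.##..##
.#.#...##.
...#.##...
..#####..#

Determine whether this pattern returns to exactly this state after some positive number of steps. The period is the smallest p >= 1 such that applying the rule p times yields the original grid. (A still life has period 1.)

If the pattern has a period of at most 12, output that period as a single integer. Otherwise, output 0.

Simulating and comparing each generation to the original:
Gen 0 (original, given above): 30 live cells
Gen 1: 35 live cells, differs from original
Gen 2: 20 live cells, differs from original
Gen 3: 22 live cells, differs from original
Gen 4: 13 live cells, differs from original
Gen 5: 14 live cells, differs from original
Gen 6: 12 live cells, differs from original
Gen 7: 10 live cells, differs from original
Gen 8: 8 live cells, differs from original
Gen 9: 6 live cells, differs from original
Gen 10: 6 live cells, differs from original
Gen 11: 6 live cells, differs from original
Gen 12: 6 live cells, differs from original
No period found within 12 steps.

Answer: 0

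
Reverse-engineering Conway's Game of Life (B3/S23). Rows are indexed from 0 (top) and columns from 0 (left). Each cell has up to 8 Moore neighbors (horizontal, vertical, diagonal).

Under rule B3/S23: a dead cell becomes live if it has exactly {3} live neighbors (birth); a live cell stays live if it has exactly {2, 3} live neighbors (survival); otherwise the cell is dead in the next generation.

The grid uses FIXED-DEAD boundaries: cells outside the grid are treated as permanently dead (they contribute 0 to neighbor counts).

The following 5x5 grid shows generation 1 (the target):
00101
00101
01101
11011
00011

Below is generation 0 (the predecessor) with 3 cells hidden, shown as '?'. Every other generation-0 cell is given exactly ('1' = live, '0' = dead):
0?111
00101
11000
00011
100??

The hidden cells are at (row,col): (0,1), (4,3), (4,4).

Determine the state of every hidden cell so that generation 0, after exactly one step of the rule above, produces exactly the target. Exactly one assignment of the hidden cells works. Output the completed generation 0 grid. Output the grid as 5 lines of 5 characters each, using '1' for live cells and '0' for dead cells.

Answer: 00111
00101
11000
00011
10001

Derivation:
Hidden generation-0 cells (in order): (0,1), (4,3), (4,4).
A hidden cell only influences target cells in its own 3x3 neighborhood. Try each of the 2^3 = 8 assignments, step the completed generation 0 forward once under B3/S23, and compare with the target:
  (0,1)=0 (4,3)=0 (4,4)=0 -> step gives (3,3)='0' but target has '1' -> reject
  (0,1)=0 (4,3)=0 (4,4)=1 -> step reproduces the target at every cell -> ACCEPT
  (0,1)=0 (4,3)=1 (4,4)=0 -> step gives (3,2)='1' but target has '0' -> reject
  (0,1)=0 (4,3)=1 (4,4)=1 -> step gives (3,2)='1' but target has '0' -> reject
  (0,1)=1 (4,3)=0 (4,4)=0 -> step gives (0,1)='1' but target has '0' -> reject
  (0,1)=1 (4,3)=0 (4,4)=1 -> step gives (0,1)='1' but target has '0' -> reject
  (0,1)=1 (4,3)=1 (4,4)=0 -> step gives (0,1)='1' but target has '0' -> reject
  (0,1)=1 (4,3)=1 (4,4)=1 -> step gives (0,1)='1' but target has '0' -> reject
Unique solution: (0,1)=dead, (4,3)=dead, (4,4)=live.
Check: live-neighbor counts of every cell in the completed generation 0:
02242
24352
12343
33222
01132
Applying B3/S23 to generation 0 with these counts gives:
00101
00101
01101
11011
00011
which matches the target exactly.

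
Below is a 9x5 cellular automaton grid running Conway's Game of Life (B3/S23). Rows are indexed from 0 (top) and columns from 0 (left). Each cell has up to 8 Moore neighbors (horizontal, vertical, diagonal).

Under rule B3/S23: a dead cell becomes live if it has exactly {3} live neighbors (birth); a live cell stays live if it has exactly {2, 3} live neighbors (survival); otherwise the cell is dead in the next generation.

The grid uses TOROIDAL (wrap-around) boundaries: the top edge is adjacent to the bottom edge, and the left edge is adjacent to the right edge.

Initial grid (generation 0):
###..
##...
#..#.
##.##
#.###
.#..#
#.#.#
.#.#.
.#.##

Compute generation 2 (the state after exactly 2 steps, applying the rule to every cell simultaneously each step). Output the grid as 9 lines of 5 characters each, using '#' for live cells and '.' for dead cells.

Answer: ...##
.....
.....
.....
.....
.....
.....
#.#.#
..###

Derivation:
Simulating step by step:
Generation 0 (given above): 25 live cells
Generation 1: 7 live cells
...#.
.....
...#.
.....
.....
.....
..#.#
.#...
...##
Generation 2: 8 live cells
(generation 2 grid is the final answer)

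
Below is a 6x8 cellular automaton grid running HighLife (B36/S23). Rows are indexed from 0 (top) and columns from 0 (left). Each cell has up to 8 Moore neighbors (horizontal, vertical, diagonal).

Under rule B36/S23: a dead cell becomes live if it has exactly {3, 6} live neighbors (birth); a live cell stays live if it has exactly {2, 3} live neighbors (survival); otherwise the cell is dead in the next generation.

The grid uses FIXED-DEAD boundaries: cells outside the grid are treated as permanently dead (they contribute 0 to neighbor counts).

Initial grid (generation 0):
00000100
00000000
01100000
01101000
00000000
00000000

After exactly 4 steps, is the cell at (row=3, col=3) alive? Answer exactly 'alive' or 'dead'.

Simulating step by step:
Generation 0 (given above): 6 live cells
Generation 1: 6 live cells
00000000
00000000
01110000
01110000
00000000
00000000
Generation 2: 6 live cells
00000000
00100000
01010000
01010000
00100000
00000000
Generation 3: 6 live cells
00000000
00100000
01010000
01010000
00100000
00000000
Generation 4: 6 live cells
00000000
00100000
01010000
01010000
00100000
00000000

Cell (3,3) at generation 4: 1 -> alive

Answer: alive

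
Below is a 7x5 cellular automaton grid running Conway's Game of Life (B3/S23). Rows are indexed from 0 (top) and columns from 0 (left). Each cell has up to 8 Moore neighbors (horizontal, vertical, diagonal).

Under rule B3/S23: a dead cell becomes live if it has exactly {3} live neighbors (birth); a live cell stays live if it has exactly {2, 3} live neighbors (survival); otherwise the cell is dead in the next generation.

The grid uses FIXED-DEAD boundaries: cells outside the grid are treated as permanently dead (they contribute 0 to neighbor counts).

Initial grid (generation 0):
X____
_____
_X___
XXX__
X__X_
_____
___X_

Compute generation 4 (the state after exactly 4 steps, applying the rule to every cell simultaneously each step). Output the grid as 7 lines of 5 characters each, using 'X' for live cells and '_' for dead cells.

Answer: _____
_XX__
___X_
_XXX_
_____
_____
_____

Derivation:
Simulating step by step:
Generation 0 (given above): 8 live cells
Generation 1: 7 live cells
_____
_____
XXX__
X_X__
X_X__
_____
_____
Generation 2: 6 live cells
_____
_X___
X_X__
X_XX_
_____
_____
_____
Generation 3: 6 live cells
_____
_X___
X_XX_
__XX_
_____
_____
_____
Generation 4: 6 live cells
(generation 4 grid is the final answer)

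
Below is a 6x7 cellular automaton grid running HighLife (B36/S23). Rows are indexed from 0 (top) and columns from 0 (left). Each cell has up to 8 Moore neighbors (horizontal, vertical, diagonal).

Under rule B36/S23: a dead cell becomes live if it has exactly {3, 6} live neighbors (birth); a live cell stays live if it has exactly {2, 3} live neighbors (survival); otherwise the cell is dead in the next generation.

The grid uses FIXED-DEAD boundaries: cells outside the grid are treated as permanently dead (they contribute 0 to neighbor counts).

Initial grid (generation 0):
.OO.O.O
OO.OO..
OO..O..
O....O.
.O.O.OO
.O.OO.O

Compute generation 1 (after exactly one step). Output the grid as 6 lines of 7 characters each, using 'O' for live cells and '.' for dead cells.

Answer: OOO.OO.
....O..
..OOOO.
O.O..OO
OO.O..O
...OO.O

Derivation:
Simulating step by step:
Generation 0 (given above): 21 live cells
Generation 1: 21 live cells
(generation 1 grid is the final answer)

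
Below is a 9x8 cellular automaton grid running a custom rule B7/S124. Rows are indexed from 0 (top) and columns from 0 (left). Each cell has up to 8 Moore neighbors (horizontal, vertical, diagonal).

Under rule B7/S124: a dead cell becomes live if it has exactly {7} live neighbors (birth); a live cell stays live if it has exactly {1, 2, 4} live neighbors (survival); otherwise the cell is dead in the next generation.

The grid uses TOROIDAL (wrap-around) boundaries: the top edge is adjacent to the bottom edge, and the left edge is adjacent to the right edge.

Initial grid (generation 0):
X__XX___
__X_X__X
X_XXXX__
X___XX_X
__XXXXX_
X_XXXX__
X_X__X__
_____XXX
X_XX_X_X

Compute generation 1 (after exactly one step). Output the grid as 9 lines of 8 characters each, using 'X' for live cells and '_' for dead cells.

Answer: ____X___
___X___X
__X__X__
X__X____
______X_
X_X_____
X_X__X__
_______X
__X____X

Derivation:
Simulating step by step:
Generation 0 (given above): 36 live cells
Generation 1: 16 live cells
(generation 1 grid is the final answer)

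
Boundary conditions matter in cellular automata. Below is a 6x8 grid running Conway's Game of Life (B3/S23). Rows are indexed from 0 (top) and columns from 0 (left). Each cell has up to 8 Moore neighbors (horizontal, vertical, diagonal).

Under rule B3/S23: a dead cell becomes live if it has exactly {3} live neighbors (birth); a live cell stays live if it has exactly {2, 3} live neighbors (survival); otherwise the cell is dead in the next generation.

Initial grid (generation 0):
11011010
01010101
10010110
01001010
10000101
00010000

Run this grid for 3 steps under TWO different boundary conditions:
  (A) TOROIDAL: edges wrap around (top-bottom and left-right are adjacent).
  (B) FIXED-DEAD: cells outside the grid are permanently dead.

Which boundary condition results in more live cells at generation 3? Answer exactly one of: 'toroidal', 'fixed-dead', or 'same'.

Answer: toroidal

Derivation:
Under TOROIDAL boundary, generation 3:
00110010
10010111
11000001
00001100
11001001
10001011
Population = 21

Under FIXED-DEAD boundary, generation 3:
00110110
00000001
01000001
01100001
01100010
00001110
Population = 16

Comparison: toroidal=21, fixed-dead=16 -> toroidal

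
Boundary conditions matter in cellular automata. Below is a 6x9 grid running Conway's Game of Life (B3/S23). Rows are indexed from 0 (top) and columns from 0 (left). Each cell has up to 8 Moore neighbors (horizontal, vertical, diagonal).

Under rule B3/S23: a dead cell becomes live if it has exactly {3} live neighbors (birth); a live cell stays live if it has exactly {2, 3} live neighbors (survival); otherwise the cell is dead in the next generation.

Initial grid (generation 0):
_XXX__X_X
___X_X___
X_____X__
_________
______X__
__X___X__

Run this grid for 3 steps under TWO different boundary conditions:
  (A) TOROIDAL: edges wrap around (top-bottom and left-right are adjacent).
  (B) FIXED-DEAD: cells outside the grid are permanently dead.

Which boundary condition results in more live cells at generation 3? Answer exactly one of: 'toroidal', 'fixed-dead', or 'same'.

Under TOROIDAL boundary, generation 3:
_X_______
X___XXXXX
X___XXXXX
_____X___
__X______
__X______
Population = 16

Under FIXED-DEAD boundary, generation 3:
_____XX__
____X__X_
____X_X__
_____X___
_________
_________
Population = 7

Comparison: toroidal=16, fixed-dead=7 -> toroidal

Answer: toroidal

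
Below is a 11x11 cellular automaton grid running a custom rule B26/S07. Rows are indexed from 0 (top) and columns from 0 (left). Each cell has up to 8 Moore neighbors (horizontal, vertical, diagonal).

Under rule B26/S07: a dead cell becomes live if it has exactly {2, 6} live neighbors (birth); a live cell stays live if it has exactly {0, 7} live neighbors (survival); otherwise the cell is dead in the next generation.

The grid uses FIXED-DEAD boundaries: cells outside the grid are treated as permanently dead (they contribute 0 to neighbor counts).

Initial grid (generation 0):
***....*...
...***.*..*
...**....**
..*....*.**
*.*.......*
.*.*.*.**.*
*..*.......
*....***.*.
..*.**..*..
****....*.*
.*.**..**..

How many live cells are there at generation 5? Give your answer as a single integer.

Simulating step by step:
Generation 0 (given above): 48 live cells
Generation 1: 14 live cells
.....*..*..
*..........
.......*...
....*..*...
....*......
.....**....
..........*
..*........
..........*
......*...*
...........
Generation 2: 24 live cells
.....*..*..
*.....***..
......*.*..
...*.**.*..
...*...*...
....*......
.....**...*
..*......**
.........*.
......*..*.
...........
Generation 3: 18 live cells
.........*.
*..........
....*......
..*......*.
..*.....*..
...*...*...
...**......
..*..**.*..
...........
......*.*.*
...........
Generation 4: 22 live cells
.........*.
*..........
.*.**......
.*......*..
.*.....*.*.
........*..
........*..
.......**..
........*..
......*****
.......*.*.
Generation 5: 13 live cells
.........*.
.****......
...........
...**..*.*.
*.*........
...........
...........
...........
.......*..*
...........
...........
Population at generation 5: 13

Answer: 13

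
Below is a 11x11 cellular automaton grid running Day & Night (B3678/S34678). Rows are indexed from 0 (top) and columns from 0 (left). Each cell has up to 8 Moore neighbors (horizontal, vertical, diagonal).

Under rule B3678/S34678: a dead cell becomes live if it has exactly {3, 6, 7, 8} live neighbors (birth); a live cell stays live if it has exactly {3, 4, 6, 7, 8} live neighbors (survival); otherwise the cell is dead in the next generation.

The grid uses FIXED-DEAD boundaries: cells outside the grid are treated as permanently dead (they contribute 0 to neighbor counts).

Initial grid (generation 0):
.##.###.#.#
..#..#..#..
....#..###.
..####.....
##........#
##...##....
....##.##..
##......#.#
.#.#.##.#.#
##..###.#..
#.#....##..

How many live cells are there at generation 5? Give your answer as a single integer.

Answer: 53

Derivation:
Simulating step by step:
Generation 0 (given above): 49 live cells
Generation 1: 45 live cells
...#.#.#.#.
.#...#..#..
..#.#.#.#..
.#.##...##.
##.#..#....
##..####...
.....#.#.#.
..#.....#..
.#...##....
##.######..
.....###...
Generation 2: 47 live cells
....#.#.#..
..##.#..##.
.##.#...#..
##.##......
##.#..#.#..
###.##.##..
.#..##.#...
.....#.#...
##.#.##.#..
..#.###....
.....#.##..
Generation 3: 53 live cells
...#.#.#.#.
.###.#..##.
##.###...#.
#.####.#...
.###.......
#.#.##.##..
########...
###..####..
..#........
.#.##...#..
....##.....
Generation 4: 53 live cells
......#....
##.###..###
#.####.....
#######....
#..##..##..
####.#.#...
##...###...
##...#.#...
#.#.###.#..
..####.....
...##......
Generation 5: 53 live cells
....##...#.
.#.#.##....
######...#.
#..##.##...
#####..#...
#.##.###...
.#...####..
#.#...###..
..#...##...
.####.#....
..####.....
Population at generation 5: 53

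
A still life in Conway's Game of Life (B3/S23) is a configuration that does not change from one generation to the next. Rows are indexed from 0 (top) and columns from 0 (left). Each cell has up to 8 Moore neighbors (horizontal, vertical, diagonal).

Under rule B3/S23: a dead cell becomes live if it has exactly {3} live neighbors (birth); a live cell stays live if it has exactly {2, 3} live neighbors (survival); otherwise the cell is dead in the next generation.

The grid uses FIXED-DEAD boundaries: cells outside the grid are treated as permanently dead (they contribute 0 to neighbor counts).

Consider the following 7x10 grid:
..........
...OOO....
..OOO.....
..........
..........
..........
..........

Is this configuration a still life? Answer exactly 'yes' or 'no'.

Answer: no

Derivation:
Compute generation 1 and compare to generation 0 (given above):
Generation 1:
....O.....
..O..O....
..O..O....
...O......
..........
..........
..........
Cell (0,4) differs: gen0=0 vs gen1=1 -> NOT a still life.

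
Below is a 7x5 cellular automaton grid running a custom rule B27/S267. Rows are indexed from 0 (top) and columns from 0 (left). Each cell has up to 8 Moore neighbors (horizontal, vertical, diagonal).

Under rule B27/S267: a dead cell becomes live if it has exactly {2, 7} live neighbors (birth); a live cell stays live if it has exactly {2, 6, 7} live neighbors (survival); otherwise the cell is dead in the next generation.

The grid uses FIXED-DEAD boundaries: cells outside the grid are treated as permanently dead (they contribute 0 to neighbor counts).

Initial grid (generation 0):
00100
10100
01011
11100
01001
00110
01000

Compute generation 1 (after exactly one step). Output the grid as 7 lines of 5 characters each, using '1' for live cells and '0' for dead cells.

Answer: 00010
00001
00000
00000
00000
10011
00010

Derivation:
Simulating step by step:
Generation 0 (given above): 14 live cells
Generation 1: 6 live cells
(generation 1 grid is the final answer)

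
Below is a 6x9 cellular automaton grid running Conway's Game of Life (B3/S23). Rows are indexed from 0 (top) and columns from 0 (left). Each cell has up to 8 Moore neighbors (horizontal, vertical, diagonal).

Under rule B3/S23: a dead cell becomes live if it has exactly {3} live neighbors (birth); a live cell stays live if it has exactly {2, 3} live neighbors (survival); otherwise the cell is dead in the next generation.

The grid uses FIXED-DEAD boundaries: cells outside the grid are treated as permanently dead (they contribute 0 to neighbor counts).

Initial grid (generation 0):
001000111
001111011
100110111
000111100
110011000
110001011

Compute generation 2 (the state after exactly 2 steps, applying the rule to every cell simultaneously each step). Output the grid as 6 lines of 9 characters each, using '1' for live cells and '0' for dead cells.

Simulating step by step:
Generation 0 (given above): 29 live cells
Generation 1: 21 live cells
001011101
011000000
000000001
111000000
111100010
110011100
Generation 2: 21 live cells
(generation 2 grid is the final answer)

Answer: 011101000
011101010
100000000
100100000
000111100
100111100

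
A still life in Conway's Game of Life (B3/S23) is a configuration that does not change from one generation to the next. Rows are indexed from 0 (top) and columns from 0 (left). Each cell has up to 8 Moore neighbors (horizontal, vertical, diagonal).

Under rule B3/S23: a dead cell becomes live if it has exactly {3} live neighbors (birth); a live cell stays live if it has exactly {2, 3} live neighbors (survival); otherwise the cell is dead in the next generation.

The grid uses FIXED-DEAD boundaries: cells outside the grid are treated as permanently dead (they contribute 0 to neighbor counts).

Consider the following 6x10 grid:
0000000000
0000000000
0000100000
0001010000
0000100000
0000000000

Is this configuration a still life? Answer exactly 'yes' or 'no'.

Compute generation 1 and compare to generation 0 (given above):
Generation 1:
0000000000
0000000000
0000100000
0001010000
0000100000
0000000000
The grids are IDENTICAL -> still life.

Answer: yes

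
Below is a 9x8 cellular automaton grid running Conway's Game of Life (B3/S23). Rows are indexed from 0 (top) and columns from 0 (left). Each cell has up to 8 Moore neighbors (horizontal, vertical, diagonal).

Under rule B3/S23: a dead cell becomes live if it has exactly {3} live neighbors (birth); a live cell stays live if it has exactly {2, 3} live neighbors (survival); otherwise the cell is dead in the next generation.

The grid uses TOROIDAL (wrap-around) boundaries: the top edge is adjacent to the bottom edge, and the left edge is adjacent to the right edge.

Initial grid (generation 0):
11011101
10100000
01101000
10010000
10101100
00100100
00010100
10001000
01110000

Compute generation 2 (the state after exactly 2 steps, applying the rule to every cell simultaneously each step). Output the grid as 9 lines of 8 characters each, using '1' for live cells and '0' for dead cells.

Simulating step by step:
Generation 0 (given above): 26 live cells
Generation 1: 21 live cells
00001001
00000101
10100000
10000100
00101100
01100110
00010100
01001000
00000101
Generation 2: 31 live cells
(generation 2 grid is the final answer)

Answer: 10001101
10000011
11000011
00011100
00111000
01100010
01010110
00001110
10001110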